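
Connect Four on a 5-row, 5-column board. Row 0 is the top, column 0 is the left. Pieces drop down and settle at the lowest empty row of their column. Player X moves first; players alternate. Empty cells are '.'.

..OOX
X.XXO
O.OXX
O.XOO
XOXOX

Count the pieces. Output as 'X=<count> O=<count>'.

X=10 O=10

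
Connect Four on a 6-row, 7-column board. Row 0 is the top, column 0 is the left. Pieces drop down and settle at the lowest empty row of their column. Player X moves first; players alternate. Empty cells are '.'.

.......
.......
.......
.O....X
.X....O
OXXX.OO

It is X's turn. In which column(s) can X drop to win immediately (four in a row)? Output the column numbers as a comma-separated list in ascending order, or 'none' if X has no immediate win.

Answer: 4

Derivation:
col 0: drop X → no win
col 1: drop X → no win
col 2: drop X → no win
col 3: drop X → no win
col 4: drop X → WIN!
col 5: drop X → no win
col 6: drop X → no win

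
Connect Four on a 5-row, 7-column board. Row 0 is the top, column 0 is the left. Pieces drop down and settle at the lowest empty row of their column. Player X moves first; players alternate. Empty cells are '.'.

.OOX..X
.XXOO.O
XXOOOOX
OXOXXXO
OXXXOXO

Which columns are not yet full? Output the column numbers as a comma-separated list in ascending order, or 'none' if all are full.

col 0: top cell = '.' → open
col 1: top cell = 'O' → FULL
col 2: top cell = 'O' → FULL
col 3: top cell = 'X' → FULL
col 4: top cell = '.' → open
col 5: top cell = '.' → open
col 6: top cell = 'X' → FULL

Answer: 0,4,5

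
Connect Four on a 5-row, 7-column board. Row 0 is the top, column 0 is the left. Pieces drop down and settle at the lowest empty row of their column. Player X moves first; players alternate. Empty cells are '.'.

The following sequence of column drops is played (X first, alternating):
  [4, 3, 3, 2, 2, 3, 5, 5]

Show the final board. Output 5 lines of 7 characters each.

Move 1: X drops in col 4, lands at row 4
Move 2: O drops in col 3, lands at row 4
Move 3: X drops in col 3, lands at row 3
Move 4: O drops in col 2, lands at row 4
Move 5: X drops in col 2, lands at row 3
Move 6: O drops in col 3, lands at row 2
Move 7: X drops in col 5, lands at row 4
Move 8: O drops in col 5, lands at row 3

Answer: .......
.......
...O...
..XX.O.
..OOXX.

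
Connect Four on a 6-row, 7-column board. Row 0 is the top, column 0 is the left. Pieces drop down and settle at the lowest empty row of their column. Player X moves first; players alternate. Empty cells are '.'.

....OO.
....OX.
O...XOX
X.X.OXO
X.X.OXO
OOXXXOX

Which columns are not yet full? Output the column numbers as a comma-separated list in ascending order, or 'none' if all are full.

col 0: top cell = '.' → open
col 1: top cell = '.' → open
col 2: top cell = '.' → open
col 3: top cell = '.' → open
col 4: top cell = 'O' → FULL
col 5: top cell = 'O' → FULL
col 6: top cell = '.' → open

Answer: 0,1,2,3,6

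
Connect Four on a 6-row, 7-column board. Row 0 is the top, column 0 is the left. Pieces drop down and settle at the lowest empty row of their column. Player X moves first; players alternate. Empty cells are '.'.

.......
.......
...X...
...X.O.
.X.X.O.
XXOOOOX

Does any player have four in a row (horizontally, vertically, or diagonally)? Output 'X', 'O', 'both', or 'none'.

O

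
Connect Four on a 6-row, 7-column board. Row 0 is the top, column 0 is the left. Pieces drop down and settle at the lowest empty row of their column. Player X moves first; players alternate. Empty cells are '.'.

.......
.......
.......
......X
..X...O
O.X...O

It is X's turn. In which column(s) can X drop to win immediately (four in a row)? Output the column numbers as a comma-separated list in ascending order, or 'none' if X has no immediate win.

col 0: drop X → no win
col 1: drop X → no win
col 2: drop X → no win
col 3: drop X → no win
col 4: drop X → no win
col 5: drop X → no win
col 6: drop X → no win

Answer: none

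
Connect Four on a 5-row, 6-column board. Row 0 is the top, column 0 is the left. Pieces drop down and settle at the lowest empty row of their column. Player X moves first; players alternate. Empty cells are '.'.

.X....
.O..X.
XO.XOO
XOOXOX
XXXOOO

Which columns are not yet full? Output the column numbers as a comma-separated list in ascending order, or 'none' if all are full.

Answer: 0,2,3,4,5

Derivation:
col 0: top cell = '.' → open
col 1: top cell = 'X' → FULL
col 2: top cell = '.' → open
col 3: top cell = '.' → open
col 4: top cell = '.' → open
col 5: top cell = '.' → open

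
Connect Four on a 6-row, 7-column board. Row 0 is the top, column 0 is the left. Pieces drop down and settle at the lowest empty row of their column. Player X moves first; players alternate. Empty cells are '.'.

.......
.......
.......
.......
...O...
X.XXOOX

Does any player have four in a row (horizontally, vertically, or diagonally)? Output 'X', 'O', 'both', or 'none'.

none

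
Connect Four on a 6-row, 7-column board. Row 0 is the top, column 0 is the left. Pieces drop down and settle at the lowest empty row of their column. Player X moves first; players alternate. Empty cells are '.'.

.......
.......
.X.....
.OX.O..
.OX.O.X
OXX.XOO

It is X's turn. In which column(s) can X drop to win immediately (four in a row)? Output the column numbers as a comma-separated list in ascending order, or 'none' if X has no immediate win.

col 0: drop X → no win
col 1: drop X → no win
col 2: drop X → WIN!
col 3: drop X → WIN!
col 4: drop X → no win
col 5: drop X → no win
col 6: drop X → no win

Answer: 2,3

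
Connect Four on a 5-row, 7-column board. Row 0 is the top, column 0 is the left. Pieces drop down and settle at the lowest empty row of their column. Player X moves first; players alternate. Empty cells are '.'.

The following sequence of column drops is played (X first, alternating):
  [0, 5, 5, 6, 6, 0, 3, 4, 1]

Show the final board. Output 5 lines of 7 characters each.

Answer: .......
.......
.......
O....XX
XX.XOOO

Derivation:
Move 1: X drops in col 0, lands at row 4
Move 2: O drops in col 5, lands at row 4
Move 3: X drops in col 5, lands at row 3
Move 4: O drops in col 6, lands at row 4
Move 5: X drops in col 6, lands at row 3
Move 6: O drops in col 0, lands at row 3
Move 7: X drops in col 3, lands at row 4
Move 8: O drops in col 4, lands at row 4
Move 9: X drops in col 1, lands at row 4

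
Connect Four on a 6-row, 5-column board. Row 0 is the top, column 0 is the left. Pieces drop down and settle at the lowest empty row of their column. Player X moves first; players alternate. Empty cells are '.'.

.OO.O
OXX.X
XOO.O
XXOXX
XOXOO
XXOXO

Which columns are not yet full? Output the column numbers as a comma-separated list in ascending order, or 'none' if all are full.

col 0: top cell = '.' → open
col 1: top cell = 'O' → FULL
col 2: top cell = 'O' → FULL
col 3: top cell = '.' → open
col 4: top cell = 'O' → FULL

Answer: 0,3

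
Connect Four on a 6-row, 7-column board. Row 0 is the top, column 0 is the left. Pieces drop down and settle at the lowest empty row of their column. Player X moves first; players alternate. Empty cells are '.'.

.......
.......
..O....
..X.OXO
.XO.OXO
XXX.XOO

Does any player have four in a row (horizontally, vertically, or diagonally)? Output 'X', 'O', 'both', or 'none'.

none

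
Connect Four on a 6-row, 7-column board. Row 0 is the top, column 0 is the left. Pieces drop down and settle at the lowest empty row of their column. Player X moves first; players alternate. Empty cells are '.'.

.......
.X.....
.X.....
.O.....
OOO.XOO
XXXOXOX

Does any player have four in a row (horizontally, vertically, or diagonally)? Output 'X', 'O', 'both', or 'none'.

none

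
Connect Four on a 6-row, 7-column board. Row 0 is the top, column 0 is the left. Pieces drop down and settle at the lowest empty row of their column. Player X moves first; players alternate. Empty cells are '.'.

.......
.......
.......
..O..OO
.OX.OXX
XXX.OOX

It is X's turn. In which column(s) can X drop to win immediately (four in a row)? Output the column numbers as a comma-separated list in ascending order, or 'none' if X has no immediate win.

col 0: drop X → no win
col 1: drop X → no win
col 2: drop X → no win
col 3: drop X → WIN!
col 4: drop X → no win
col 5: drop X → no win
col 6: drop X → no win

Answer: 3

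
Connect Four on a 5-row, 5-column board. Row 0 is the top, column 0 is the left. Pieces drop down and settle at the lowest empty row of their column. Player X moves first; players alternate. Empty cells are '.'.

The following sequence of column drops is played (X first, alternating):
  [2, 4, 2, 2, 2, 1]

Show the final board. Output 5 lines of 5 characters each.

Move 1: X drops in col 2, lands at row 4
Move 2: O drops in col 4, lands at row 4
Move 3: X drops in col 2, lands at row 3
Move 4: O drops in col 2, lands at row 2
Move 5: X drops in col 2, lands at row 1
Move 6: O drops in col 1, lands at row 4

Answer: .....
..X..
..O..
..X..
.OX.O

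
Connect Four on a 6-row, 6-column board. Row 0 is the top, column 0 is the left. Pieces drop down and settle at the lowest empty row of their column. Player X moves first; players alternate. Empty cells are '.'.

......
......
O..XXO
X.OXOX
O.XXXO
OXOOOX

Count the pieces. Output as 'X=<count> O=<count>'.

X=10 O=10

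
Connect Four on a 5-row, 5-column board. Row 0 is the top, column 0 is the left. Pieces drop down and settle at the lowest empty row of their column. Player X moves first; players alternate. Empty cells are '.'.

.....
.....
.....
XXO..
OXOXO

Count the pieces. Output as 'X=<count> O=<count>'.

X=4 O=4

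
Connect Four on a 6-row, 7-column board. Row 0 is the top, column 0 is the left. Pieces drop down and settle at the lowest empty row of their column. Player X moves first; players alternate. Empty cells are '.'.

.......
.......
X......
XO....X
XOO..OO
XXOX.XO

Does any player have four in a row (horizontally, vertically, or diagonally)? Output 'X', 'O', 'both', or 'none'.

X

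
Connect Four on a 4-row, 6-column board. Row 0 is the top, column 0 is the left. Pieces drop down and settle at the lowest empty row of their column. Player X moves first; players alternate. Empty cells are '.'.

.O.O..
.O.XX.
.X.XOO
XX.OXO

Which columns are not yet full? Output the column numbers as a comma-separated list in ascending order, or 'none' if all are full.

col 0: top cell = '.' → open
col 1: top cell = 'O' → FULL
col 2: top cell = '.' → open
col 3: top cell = 'O' → FULL
col 4: top cell = '.' → open
col 5: top cell = '.' → open

Answer: 0,2,4,5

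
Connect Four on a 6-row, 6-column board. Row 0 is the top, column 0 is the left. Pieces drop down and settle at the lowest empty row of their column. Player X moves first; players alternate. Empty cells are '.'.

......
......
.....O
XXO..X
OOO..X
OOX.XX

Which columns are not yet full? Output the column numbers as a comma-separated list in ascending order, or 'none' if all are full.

col 0: top cell = '.' → open
col 1: top cell = '.' → open
col 2: top cell = '.' → open
col 3: top cell = '.' → open
col 4: top cell = '.' → open
col 5: top cell = '.' → open

Answer: 0,1,2,3,4,5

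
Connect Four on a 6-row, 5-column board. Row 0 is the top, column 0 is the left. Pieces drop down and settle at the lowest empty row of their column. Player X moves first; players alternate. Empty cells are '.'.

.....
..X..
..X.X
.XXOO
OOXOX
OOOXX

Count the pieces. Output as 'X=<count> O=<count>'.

X=9 O=8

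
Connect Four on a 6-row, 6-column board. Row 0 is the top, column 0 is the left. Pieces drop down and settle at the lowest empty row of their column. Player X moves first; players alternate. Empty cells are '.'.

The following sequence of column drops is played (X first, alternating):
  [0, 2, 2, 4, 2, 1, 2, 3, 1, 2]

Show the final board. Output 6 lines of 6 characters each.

Answer: ......
..O...
..X...
..X...
.XX...
XOOOO.

Derivation:
Move 1: X drops in col 0, lands at row 5
Move 2: O drops in col 2, lands at row 5
Move 3: X drops in col 2, lands at row 4
Move 4: O drops in col 4, lands at row 5
Move 5: X drops in col 2, lands at row 3
Move 6: O drops in col 1, lands at row 5
Move 7: X drops in col 2, lands at row 2
Move 8: O drops in col 3, lands at row 5
Move 9: X drops in col 1, lands at row 4
Move 10: O drops in col 2, lands at row 1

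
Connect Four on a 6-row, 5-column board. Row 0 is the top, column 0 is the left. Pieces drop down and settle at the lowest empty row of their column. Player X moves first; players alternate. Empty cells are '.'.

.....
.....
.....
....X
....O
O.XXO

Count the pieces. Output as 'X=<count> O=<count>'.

X=3 O=3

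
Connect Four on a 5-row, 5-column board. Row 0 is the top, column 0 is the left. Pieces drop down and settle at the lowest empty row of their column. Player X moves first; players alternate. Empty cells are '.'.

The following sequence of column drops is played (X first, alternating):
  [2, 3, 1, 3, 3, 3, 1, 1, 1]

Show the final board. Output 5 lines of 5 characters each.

Move 1: X drops in col 2, lands at row 4
Move 2: O drops in col 3, lands at row 4
Move 3: X drops in col 1, lands at row 4
Move 4: O drops in col 3, lands at row 3
Move 5: X drops in col 3, lands at row 2
Move 6: O drops in col 3, lands at row 1
Move 7: X drops in col 1, lands at row 3
Move 8: O drops in col 1, lands at row 2
Move 9: X drops in col 1, lands at row 1

Answer: .....
.X.O.
.O.X.
.X.O.
.XXO.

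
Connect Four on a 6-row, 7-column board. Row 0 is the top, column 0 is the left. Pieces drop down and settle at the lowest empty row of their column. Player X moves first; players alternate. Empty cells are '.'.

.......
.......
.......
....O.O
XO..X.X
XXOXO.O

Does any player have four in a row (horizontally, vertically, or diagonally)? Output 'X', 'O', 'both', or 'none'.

none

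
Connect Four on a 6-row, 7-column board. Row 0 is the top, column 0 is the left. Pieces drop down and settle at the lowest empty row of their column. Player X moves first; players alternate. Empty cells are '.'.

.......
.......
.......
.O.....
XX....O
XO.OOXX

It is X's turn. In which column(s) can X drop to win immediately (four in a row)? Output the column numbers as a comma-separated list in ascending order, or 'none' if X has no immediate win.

col 0: drop X → no win
col 1: drop X → no win
col 2: drop X → no win
col 3: drop X → no win
col 4: drop X → no win
col 5: drop X → no win
col 6: drop X → no win

Answer: none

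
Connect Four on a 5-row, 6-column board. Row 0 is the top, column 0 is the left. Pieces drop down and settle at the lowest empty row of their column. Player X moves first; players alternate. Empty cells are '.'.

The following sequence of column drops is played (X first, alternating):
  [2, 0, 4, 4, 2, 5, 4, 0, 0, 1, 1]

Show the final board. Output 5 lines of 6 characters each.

Move 1: X drops in col 2, lands at row 4
Move 2: O drops in col 0, lands at row 4
Move 3: X drops in col 4, lands at row 4
Move 4: O drops in col 4, lands at row 3
Move 5: X drops in col 2, lands at row 3
Move 6: O drops in col 5, lands at row 4
Move 7: X drops in col 4, lands at row 2
Move 8: O drops in col 0, lands at row 3
Move 9: X drops in col 0, lands at row 2
Move 10: O drops in col 1, lands at row 4
Move 11: X drops in col 1, lands at row 3

Answer: ......
......
X...X.
OXX.O.
OOX.XO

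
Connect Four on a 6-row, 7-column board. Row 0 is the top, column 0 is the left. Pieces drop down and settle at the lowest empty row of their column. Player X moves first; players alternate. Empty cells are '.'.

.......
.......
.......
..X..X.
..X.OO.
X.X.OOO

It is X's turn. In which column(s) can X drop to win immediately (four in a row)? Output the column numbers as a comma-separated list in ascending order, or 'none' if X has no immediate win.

Answer: 2

Derivation:
col 0: drop X → no win
col 1: drop X → no win
col 2: drop X → WIN!
col 3: drop X → no win
col 4: drop X → no win
col 5: drop X → no win
col 6: drop X → no win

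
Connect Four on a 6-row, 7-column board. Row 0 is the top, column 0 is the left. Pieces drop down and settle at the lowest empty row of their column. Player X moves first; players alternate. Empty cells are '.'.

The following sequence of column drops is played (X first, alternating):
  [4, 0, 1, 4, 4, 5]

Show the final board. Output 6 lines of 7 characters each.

Answer: .......
.......
.......
....X..
....O..
OX..XO.

Derivation:
Move 1: X drops in col 4, lands at row 5
Move 2: O drops in col 0, lands at row 5
Move 3: X drops in col 1, lands at row 5
Move 4: O drops in col 4, lands at row 4
Move 5: X drops in col 4, lands at row 3
Move 6: O drops in col 5, lands at row 5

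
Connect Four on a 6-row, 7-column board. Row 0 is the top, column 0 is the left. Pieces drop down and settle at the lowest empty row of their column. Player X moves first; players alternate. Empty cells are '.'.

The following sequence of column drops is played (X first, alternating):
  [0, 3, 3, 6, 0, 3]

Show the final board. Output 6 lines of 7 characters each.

Answer: .......
.......
.......
...O...
X..X...
X..O..O

Derivation:
Move 1: X drops in col 0, lands at row 5
Move 2: O drops in col 3, lands at row 5
Move 3: X drops in col 3, lands at row 4
Move 4: O drops in col 6, lands at row 5
Move 5: X drops in col 0, lands at row 4
Move 6: O drops in col 3, lands at row 3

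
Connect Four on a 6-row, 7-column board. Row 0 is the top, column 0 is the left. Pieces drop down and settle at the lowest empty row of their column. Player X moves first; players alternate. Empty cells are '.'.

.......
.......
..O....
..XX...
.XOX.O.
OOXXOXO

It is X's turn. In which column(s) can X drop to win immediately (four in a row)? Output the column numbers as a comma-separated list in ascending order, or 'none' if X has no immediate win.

col 0: drop X → no win
col 1: drop X → no win
col 2: drop X → no win
col 3: drop X → WIN!
col 4: drop X → no win
col 5: drop X → no win
col 6: drop X → no win

Answer: 3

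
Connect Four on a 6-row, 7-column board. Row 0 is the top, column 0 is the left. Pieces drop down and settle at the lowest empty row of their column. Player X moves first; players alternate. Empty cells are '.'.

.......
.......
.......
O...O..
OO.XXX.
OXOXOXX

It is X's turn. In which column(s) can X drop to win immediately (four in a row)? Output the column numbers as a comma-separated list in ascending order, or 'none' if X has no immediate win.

col 0: drop X → no win
col 1: drop X → no win
col 2: drop X → WIN!
col 3: drop X → no win
col 4: drop X → no win
col 5: drop X → no win
col 6: drop X → WIN!

Answer: 2,6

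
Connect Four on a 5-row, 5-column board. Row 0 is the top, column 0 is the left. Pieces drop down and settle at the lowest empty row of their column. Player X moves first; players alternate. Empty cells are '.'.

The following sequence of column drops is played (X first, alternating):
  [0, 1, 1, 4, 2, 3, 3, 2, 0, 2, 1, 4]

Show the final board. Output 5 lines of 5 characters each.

Move 1: X drops in col 0, lands at row 4
Move 2: O drops in col 1, lands at row 4
Move 3: X drops in col 1, lands at row 3
Move 4: O drops in col 4, lands at row 4
Move 5: X drops in col 2, lands at row 4
Move 6: O drops in col 3, lands at row 4
Move 7: X drops in col 3, lands at row 3
Move 8: O drops in col 2, lands at row 3
Move 9: X drops in col 0, lands at row 3
Move 10: O drops in col 2, lands at row 2
Move 11: X drops in col 1, lands at row 2
Move 12: O drops in col 4, lands at row 3

Answer: .....
.....
.XO..
XXOXO
XOXOO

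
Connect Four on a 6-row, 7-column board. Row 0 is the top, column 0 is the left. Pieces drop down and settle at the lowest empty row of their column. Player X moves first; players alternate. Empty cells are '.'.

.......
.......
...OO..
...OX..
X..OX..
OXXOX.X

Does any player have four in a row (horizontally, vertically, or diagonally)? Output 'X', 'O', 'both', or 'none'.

O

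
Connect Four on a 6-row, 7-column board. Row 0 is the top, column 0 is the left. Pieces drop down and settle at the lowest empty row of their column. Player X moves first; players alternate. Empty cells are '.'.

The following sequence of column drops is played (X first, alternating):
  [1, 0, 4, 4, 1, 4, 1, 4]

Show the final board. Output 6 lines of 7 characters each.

Answer: .......
.......
....O..
.X..O..
.X..O..
OX..X..

Derivation:
Move 1: X drops in col 1, lands at row 5
Move 2: O drops in col 0, lands at row 5
Move 3: X drops in col 4, lands at row 5
Move 4: O drops in col 4, lands at row 4
Move 5: X drops in col 1, lands at row 4
Move 6: O drops in col 4, lands at row 3
Move 7: X drops in col 1, lands at row 3
Move 8: O drops in col 4, lands at row 2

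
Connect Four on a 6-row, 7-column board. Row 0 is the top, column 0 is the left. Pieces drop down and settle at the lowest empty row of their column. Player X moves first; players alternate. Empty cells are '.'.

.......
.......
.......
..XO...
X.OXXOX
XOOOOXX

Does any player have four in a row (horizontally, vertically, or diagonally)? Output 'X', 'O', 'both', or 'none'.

O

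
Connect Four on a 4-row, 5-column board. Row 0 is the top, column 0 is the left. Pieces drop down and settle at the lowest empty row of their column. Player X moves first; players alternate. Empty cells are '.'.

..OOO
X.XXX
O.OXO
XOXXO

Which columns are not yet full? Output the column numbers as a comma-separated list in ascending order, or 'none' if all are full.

col 0: top cell = '.' → open
col 1: top cell = '.' → open
col 2: top cell = 'O' → FULL
col 3: top cell = 'O' → FULL
col 4: top cell = 'O' → FULL

Answer: 0,1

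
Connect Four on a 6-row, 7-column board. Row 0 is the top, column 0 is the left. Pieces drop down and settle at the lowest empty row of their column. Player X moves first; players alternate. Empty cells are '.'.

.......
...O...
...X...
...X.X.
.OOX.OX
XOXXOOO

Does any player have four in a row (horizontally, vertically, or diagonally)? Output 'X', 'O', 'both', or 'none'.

X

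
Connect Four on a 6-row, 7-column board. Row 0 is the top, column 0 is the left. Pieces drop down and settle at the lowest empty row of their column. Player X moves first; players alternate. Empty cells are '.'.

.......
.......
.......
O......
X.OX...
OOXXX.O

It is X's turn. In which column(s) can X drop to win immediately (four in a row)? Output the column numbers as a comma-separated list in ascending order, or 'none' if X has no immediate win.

col 0: drop X → no win
col 1: drop X → no win
col 2: drop X → no win
col 3: drop X → no win
col 4: drop X → no win
col 5: drop X → WIN!
col 6: drop X → no win

Answer: 5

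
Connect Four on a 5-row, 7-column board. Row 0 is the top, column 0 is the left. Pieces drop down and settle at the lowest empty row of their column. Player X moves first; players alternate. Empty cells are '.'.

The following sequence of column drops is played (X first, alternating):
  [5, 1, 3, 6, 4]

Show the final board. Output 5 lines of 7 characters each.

Answer: .......
.......
.......
.......
.O.XXXO

Derivation:
Move 1: X drops in col 5, lands at row 4
Move 2: O drops in col 1, lands at row 4
Move 3: X drops in col 3, lands at row 4
Move 4: O drops in col 6, lands at row 4
Move 5: X drops in col 4, lands at row 4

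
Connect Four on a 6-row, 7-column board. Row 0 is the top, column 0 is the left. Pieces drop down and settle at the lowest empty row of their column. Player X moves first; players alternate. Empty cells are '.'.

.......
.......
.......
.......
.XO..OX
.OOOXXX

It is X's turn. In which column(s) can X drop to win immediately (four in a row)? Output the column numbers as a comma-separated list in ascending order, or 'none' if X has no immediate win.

Answer: none

Derivation:
col 0: drop X → no win
col 1: drop X → no win
col 2: drop X → no win
col 3: drop X → no win
col 4: drop X → no win
col 5: drop X → no win
col 6: drop X → no win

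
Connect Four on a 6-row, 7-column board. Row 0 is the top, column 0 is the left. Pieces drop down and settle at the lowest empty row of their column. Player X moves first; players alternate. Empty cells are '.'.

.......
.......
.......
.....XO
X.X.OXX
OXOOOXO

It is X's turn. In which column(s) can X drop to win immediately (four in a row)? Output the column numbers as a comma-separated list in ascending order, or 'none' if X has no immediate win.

Answer: 5

Derivation:
col 0: drop X → no win
col 1: drop X → no win
col 2: drop X → no win
col 3: drop X → no win
col 4: drop X → no win
col 5: drop X → WIN!
col 6: drop X → no win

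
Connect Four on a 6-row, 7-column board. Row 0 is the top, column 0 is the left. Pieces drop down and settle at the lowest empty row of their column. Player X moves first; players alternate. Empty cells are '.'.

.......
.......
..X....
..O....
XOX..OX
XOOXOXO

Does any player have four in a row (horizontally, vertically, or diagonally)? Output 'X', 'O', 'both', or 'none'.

none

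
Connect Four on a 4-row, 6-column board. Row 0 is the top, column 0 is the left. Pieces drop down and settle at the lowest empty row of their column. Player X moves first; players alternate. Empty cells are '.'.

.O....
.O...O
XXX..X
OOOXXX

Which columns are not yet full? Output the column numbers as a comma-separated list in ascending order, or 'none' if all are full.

Answer: 0,2,3,4,5

Derivation:
col 0: top cell = '.' → open
col 1: top cell = 'O' → FULL
col 2: top cell = '.' → open
col 3: top cell = '.' → open
col 4: top cell = '.' → open
col 5: top cell = '.' → open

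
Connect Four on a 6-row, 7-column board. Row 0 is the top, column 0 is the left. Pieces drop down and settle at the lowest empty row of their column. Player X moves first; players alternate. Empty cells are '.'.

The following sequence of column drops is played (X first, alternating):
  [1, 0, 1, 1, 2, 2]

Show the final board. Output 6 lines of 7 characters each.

Move 1: X drops in col 1, lands at row 5
Move 2: O drops in col 0, lands at row 5
Move 3: X drops in col 1, lands at row 4
Move 4: O drops in col 1, lands at row 3
Move 5: X drops in col 2, lands at row 5
Move 6: O drops in col 2, lands at row 4

Answer: .......
.......
.......
.O.....
.XO....
OXX....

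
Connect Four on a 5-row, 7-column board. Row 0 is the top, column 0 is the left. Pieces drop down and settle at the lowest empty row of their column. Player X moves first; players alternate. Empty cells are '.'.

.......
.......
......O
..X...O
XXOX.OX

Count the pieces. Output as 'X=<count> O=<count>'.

X=5 O=4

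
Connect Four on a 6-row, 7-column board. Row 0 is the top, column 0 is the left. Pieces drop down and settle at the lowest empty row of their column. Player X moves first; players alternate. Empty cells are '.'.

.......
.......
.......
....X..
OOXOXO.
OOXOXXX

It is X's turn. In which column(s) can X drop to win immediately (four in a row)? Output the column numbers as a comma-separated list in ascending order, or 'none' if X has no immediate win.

Answer: 4

Derivation:
col 0: drop X → no win
col 1: drop X → no win
col 2: drop X → no win
col 3: drop X → no win
col 4: drop X → WIN!
col 5: drop X → no win
col 6: drop X → no win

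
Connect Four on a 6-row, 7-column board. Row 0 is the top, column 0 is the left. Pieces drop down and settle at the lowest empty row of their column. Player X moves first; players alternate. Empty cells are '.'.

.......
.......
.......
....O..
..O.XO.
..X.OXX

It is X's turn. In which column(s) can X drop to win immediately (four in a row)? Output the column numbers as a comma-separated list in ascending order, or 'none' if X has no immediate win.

col 0: drop X → no win
col 1: drop X → no win
col 2: drop X → no win
col 3: drop X → no win
col 4: drop X → no win
col 5: drop X → no win
col 6: drop X → no win

Answer: none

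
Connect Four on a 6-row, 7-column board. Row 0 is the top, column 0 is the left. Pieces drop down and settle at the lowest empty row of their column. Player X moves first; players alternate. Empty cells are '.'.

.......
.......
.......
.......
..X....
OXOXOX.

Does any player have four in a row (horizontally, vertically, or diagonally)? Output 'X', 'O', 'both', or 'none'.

none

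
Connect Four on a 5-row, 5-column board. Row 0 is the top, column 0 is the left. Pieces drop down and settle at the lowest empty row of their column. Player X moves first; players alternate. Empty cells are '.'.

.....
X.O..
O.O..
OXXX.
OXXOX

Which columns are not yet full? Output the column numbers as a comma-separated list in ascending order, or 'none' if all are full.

col 0: top cell = '.' → open
col 1: top cell = '.' → open
col 2: top cell = '.' → open
col 3: top cell = '.' → open
col 4: top cell = '.' → open

Answer: 0,1,2,3,4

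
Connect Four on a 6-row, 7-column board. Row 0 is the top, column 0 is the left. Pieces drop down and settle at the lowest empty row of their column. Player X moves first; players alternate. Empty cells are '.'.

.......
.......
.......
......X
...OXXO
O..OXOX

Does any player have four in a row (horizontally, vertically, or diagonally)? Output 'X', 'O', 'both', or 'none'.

none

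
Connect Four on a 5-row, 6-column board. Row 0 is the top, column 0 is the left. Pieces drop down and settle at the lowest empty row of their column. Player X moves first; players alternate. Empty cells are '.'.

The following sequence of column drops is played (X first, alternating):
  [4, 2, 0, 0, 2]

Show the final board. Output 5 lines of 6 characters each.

Move 1: X drops in col 4, lands at row 4
Move 2: O drops in col 2, lands at row 4
Move 3: X drops in col 0, lands at row 4
Move 4: O drops in col 0, lands at row 3
Move 5: X drops in col 2, lands at row 3

Answer: ......
......
......
O.X...
X.O.X.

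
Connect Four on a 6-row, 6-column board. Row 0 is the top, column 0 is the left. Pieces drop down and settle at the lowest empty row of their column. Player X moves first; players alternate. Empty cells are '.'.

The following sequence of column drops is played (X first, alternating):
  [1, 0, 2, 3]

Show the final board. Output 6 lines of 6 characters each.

Move 1: X drops in col 1, lands at row 5
Move 2: O drops in col 0, lands at row 5
Move 3: X drops in col 2, lands at row 5
Move 4: O drops in col 3, lands at row 5

Answer: ......
......
......
......
......
OXXO..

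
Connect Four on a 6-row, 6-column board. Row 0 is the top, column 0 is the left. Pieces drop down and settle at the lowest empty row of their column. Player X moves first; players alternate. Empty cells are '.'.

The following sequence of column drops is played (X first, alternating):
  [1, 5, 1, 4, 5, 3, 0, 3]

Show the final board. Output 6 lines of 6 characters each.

Answer: ......
......
......
......
.X.O.X
XX.OOO

Derivation:
Move 1: X drops in col 1, lands at row 5
Move 2: O drops in col 5, lands at row 5
Move 3: X drops in col 1, lands at row 4
Move 4: O drops in col 4, lands at row 5
Move 5: X drops in col 5, lands at row 4
Move 6: O drops in col 3, lands at row 5
Move 7: X drops in col 0, lands at row 5
Move 8: O drops in col 3, lands at row 4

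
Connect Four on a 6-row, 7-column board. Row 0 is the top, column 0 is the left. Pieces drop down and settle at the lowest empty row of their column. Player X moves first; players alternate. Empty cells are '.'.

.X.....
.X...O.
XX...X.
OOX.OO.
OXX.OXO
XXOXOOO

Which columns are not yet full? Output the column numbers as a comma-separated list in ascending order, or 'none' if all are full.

Answer: 0,2,3,4,5,6

Derivation:
col 0: top cell = '.' → open
col 1: top cell = 'X' → FULL
col 2: top cell = '.' → open
col 3: top cell = '.' → open
col 4: top cell = '.' → open
col 5: top cell = '.' → open
col 6: top cell = '.' → open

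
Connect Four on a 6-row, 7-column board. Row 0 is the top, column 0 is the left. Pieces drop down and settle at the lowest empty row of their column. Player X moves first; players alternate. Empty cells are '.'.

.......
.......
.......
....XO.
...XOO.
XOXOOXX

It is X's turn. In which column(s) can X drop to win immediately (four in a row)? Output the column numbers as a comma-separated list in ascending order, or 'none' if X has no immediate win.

col 0: drop X → no win
col 1: drop X → no win
col 2: drop X → no win
col 3: drop X → no win
col 4: drop X → no win
col 5: drop X → WIN!
col 6: drop X → no win

Answer: 5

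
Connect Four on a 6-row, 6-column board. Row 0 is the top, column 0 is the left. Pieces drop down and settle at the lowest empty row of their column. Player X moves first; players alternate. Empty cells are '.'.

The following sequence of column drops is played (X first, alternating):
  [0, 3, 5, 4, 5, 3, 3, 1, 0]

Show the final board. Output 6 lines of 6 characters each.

Move 1: X drops in col 0, lands at row 5
Move 2: O drops in col 3, lands at row 5
Move 3: X drops in col 5, lands at row 5
Move 4: O drops in col 4, lands at row 5
Move 5: X drops in col 5, lands at row 4
Move 6: O drops in col 3, lands at row 4
Move 7: X drops in col 3, lands at row 3
Move 8: O drops in col 1, lands at row 5
Move 9: X drops in col 0, lands at row 4

Answer: ......
......
......
...X..
X..O.X
XO.OOX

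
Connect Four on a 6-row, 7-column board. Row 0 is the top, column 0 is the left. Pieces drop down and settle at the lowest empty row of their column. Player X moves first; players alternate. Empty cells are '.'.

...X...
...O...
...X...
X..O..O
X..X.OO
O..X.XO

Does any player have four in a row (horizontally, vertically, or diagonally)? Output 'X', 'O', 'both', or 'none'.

none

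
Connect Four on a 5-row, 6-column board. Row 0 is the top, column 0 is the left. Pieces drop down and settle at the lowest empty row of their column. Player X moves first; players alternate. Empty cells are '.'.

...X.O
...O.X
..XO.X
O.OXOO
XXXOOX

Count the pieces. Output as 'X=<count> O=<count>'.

X=9 O=9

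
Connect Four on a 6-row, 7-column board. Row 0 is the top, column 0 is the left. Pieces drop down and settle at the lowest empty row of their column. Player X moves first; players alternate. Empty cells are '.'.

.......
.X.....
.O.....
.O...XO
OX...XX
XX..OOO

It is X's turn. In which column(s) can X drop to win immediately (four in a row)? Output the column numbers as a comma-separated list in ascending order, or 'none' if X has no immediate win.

Answer: none

Derivation:
col 0: drop X → no win
col 1: drop X → no win
col 2: drop X → no win
col 3: drop X → no win
col 4: drop X → no win
col 5: drop X → no win
col 6: drop X → no win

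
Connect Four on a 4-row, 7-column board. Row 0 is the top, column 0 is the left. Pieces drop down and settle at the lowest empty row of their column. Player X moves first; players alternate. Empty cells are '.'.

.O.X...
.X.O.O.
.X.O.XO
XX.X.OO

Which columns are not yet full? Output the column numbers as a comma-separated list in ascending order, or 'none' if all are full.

Answer: 0,2,4,5,6

Derivation:
col 0: top cell = '.' → open
col 1: top cell = 'O' → FULL
col 2: top cell = '.' → open
col 3: top cell = 'X' → FULL
col 4: top cell = '.' → open
col 5: top cell = '.' → open
col 6: top cell = '.' → open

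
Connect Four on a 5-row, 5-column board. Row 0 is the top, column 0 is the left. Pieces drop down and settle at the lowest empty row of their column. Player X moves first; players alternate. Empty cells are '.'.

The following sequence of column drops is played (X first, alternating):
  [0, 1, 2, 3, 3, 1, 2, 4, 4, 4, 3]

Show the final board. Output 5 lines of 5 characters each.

Move 1: X drops in col 0, lands at row 4
Move 2: O drops in col 1, lands at row 4
Move 3: X drops in col 2, lands at row 4
Move 4: O drops in col 3, lands at row 4
Move 5: X drops in col 3, lands at row 3
Move 6: O drops in col 1, lands at row 3
Move 7: X drops in col 2, lands at row 3
Move 8: O drops in col 4, lands at row 4
Move 9: X drops in col 4, lands at row 3
Move 10: O drops in col 4, lands at row 2
Move 11: X drops in col 3, lands at row 2

Answer: .....
.....
...XO
.OXXX
XOXOO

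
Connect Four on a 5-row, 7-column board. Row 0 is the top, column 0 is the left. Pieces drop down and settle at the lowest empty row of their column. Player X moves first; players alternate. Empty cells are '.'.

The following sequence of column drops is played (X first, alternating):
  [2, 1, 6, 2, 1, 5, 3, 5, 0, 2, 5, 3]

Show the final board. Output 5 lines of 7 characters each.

Move 1: X drops in col 2, lands at row 4
Move 2: O drops in col 1, lands at row 4
Move 3: X drops in col 6, lands at row 4
Move 4: O drops in col 2, lands at row 3
Move 5: X drops in col 1, lands at row 3
Move 6: O drops in col 5, lands at row 4
Move 7: X drops in col 3, lands at row 4
Move 8: O drops in col 5, lands at row 3
Move 9: X drops in col 0, lands at row 4
Move 10: O drops in col 2, lands at row 2
Move 11: X drops in col 5, lands at row 2
Move 12: O drops in col 3, lands at row 3

Answer: .......
.......
..O..X.
.XOO.O.
XOXX.OX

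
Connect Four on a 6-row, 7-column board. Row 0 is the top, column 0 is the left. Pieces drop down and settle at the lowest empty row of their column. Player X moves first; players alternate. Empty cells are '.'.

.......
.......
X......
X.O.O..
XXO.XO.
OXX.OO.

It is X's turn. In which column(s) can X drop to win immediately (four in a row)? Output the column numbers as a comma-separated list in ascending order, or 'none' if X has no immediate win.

Answer: 0

Derivation:
col 0: drop X → WIN!
col 1: drop X → no win
col 2: drop X → no win
col 3: drop X → no win
col 4: drop X → no win
col 5: drop X → no win
col 6: drop X → no win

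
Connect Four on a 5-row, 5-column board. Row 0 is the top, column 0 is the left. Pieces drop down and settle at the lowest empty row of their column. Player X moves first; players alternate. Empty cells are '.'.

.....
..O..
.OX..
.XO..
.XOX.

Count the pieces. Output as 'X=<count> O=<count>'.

X=4 O=4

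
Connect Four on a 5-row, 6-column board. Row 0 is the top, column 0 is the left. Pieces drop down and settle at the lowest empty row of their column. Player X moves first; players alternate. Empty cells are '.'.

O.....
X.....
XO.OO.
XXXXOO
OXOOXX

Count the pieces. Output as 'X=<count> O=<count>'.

X=9 O=9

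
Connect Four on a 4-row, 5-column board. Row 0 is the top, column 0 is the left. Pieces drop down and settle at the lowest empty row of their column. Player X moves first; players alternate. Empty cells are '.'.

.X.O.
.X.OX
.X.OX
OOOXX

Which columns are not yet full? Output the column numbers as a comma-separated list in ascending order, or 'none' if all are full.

Answer: 0,2,4

Derivation:
col 0: top cell = '.' → open
col 1: top cell = 'X' → FULL
col 2: top cell = '.' → open
col 3: top cell = 'O' → FULL
col 4: top cell = '.' → open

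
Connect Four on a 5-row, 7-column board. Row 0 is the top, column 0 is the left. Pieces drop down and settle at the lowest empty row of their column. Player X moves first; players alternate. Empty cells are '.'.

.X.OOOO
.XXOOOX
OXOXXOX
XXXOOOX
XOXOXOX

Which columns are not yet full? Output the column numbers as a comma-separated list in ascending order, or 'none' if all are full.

Answer: 0,2

Derivation:
col 0: top cell = '.' → open
col 1: top cell = 'X' → FULL
col 2: top cell = '.' → open
col 3: top cell = 'O' → FULL
col 4: top cell = 'O' → FULL
col 5: top cell = 'O' → FULL
col 6: top cell = 'O' → FULL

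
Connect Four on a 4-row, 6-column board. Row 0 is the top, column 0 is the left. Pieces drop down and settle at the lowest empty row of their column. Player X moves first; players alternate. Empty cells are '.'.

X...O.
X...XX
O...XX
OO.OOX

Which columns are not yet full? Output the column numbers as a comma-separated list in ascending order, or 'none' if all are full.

col 0: top cell = 'X' → FULL
col 1: top cell = '.' → open
col 2: top cell = '.' → open
col 3: top cell = '.' → open
col 4: top cell = 'O' → FULL
col 5: top cell = '.' → open

Answer: 1,2,3,5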